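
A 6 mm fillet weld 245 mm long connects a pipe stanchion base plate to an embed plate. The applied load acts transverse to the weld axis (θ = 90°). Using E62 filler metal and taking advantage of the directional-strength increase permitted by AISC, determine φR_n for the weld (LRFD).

φR_n ≈ 435 kN

E62XX → F_EXX = 620 MPa.
t_e = 0.707 × 6 = 4.242 mm; A_we = 4.242 × 245 = 1039 mm².
Directional factor: 1.0 + 0.5 sin^1.5(90°) = 1.5.
F_nw = 0.6 × 620 × 1.5 = 558 MPa.
φR_n = 0.75 × 558 × 1039 × 10⁻³ = 434.9 kN.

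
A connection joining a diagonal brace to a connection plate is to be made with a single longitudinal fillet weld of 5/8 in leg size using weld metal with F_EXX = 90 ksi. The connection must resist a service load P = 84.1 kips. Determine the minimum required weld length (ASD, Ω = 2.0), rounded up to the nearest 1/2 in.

Throat t_e = 0.707 × 0.625 = 0.4419 in.
r_n/Ω = (0.6 × 90 × 0.4419) / 2.0 = 11.93 kip/in.
L_req = P / (r_n/Ω) = 84.1 / 11.93 = 7.049 in total.
Round up → use L = 7.5 in.

L = 7.5 in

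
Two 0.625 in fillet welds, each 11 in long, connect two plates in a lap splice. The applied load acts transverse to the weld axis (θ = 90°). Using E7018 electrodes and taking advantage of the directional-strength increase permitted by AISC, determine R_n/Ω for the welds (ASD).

E70XX → F_EXX = 70 ksi.
t_e = 0.707 × 0.625 = 0.4419 in; A_we = 0.4419 × 22 = 9.721 in².
Directional factor: 1.0 + 0.5 sin^1.5(90°) = 1.5.
F_nw = 0.6 × 70 × 1.5 = 63 ksi.
R_n/Ω = (63 × 9.721) / 2.0 = 306.2 kip.

R_n/Ω ≈ 306 kip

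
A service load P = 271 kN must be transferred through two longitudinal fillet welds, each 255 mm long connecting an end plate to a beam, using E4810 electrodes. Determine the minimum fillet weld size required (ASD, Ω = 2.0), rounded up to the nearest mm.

E48XX → F_EXX = 480 MPa.
Total weld length L = 510 mm.
Required throat t_e = P × Ω / (0.6 F_EXX × L) = 271 × 2.0 / (0.6 × 480 × 510 × 10⁻³) = 3.69 mm.
Required leg w = t_e / 0.707 = 5.219 mm → use 6 mm.

w = 6 mm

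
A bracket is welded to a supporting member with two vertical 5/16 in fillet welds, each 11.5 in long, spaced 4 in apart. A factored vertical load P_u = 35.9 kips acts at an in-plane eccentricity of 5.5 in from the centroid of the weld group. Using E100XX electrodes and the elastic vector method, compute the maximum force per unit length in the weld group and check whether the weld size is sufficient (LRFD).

f_max ≈ 4.26 kip/in; adequate

E100XX → F_EXX = 100 ksi.
Total weld length L_w = 23 in. Treat welds as unit-width lines.
Polar moment about centroid: J = 2[d³/12 + d(b/2)²] = 2[11.5³/12 + 11.5×2²] = 345.5 in³.
Direct shear f_v = P/L_w = 35.9 / 23 = 1.561 kip/in (vertical).
Torsion M = P·e = 35.9 × 5.5 = 197.45 kip·in.
Critical point at (x, y) = (2, 5.75) from centroid. f_tx = M·y/J = 3.286 kip/in; f_ty = M·x/J = 1.143 kip/in.
Resultant f_max = √[f_tx² + (f_v + f_ty)²] = √[3.286² + (1.561 + 1.143)²] = 4.256 kip/in.
Capacity per unit length: φr_n = 0.75 × 0.6 × 100 × (0.707 × 0.3125) = 9.942 kip/in.
4.256 ≤ 9.942 → adequate.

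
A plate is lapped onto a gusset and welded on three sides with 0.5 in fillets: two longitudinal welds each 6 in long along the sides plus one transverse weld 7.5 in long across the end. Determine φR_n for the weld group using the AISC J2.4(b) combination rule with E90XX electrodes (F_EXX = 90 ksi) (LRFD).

φR_n ≈ 307 kip

t_e = 0.707 × 0.5 = 0.3535 in.
R_nwl = 0.6 × 90 × 0.3535 × 12 = 229.1 kip (longitudinal, 2 welds).
R_nwt = 0.6 × 90 × 0.3535 × 7.5 = 143.2 kip (transverse, base value).
(i) R_nwl + R_nwt = 372.2 kip; (ii) 0.85 R_nwl + 1.5 R_nwt = 409.5 kip.
R_n = max = 409.5 kip [governs: (ii)]; φR_n = 307.1 kip.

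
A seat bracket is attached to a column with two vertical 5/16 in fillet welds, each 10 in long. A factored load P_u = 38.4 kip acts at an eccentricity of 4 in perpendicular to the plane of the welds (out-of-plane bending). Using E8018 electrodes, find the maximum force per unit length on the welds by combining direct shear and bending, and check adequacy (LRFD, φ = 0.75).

E80XX → F_EXX = 80 ksi.
L_w = 2 × 10 = 20 in; section modulus (unit throat) S = 2 × L²/6 = 33.33 in².
Direct shear f_v = P/L_w = 38.4/20 = 1.92 kip/in.
Moment M = P × e = 38.4 × 4 = 153.6 kip·in; bending f_b = M/S = 4.608 kip/in.
f_max = √(f_v² + f_b²) = √(1.92² + 4.608²) = 4.992 kip/in.
φr_n = 0.75 × 0.6 × 80 × (0.707 × 0.3125) = 7.954 kip/in → adequate.

f_max ≈ 4.99 kip/in; adequate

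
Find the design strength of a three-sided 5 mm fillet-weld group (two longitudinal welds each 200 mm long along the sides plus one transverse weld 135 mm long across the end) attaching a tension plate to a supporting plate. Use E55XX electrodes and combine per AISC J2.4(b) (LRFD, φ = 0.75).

E55XX → F_EXX = 550 MPa.
t_e = 0.707 × 5 = 3.535 mm.
R_nwl = 0.6 × 550 × 3.535 × 400 × 10⁻³ = 466.6 kN (longitudinal, 2 welds).
R_nwt = 0.6 × 550 × 3.535 × 135 × 10⁻³ = 157.5 kN (transverse, base value).
(i) R_nwl + R_nwt = 624.1 kN; (ii) 0.85 R_nwl + 1.5 R_nwt = 632.9 kN.
R_n = max = 632.9 kN [governs: (ii)]; φR_n = 474.6 kN.

φR_n ≈ 475 kN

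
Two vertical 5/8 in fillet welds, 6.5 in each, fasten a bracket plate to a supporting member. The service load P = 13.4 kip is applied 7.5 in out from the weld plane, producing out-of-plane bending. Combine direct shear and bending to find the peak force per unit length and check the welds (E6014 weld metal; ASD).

f_max ≈ 7.21 kip/in; adequate

E60XX → F_EXX = 60 ksi.
L_w = 2 × 6.5 = 13 in; section modulus (unit throat) S = 2 × L²/6 = 14.08 in².
Direct shear f_v = P/L_w = 13.4/13 = 1.031 kip/in.
Moment M = P × e = 13.4 × 7.5 = 100.5 kip·in; bending f_b = M/S = 7.136 kip/in.
f_max = √(f_v² + f_b²) = √(1.031² + 7.136²) = 7.21 kip/in.
r_n/Ω = (1/2.0) × 0.6 × 60 × (0.707 × 0.625) = 7.954 kip/in → adequate.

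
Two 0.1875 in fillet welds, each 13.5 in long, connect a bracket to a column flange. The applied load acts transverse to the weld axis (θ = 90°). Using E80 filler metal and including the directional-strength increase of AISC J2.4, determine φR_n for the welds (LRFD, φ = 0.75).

φR_n ≈ 193 kip

E80XX → F_EXX = 80 ksi.
t_e = 0.707 × 0.1875 = 0.1326 in; A_we = 0.1326 × 27 = 3.579 in².
Directional factor: 1.0 + 0.5 sin^1.5(90°) = 1.5.
F_nw = 0.6 × 80 × 1.5 = 72 ksi.
φR_n = 0.75 × 72 × 3.579 = 193.3 kip.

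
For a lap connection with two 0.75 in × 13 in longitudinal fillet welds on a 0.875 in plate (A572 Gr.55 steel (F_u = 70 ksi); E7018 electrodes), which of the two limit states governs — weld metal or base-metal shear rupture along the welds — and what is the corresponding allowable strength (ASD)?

R_n/Ω ≈ 290 kips (weld metal governs)

E70XX → F_EXX = 70 ksi.
t_e = 0.707 × 0.75 = 0.5302 in; L = 26 in.
Weld metal: R_n/Ω = (1/2.0) × 0.6 × 70 × 0.5302 × 26 = 289.5 kips.
Base metal (shear rupture): R_n/Ω = (1/2.0) × 0.6 × 70 × 0.875 × 26 = 477.8 kips.
Governing: weld metal.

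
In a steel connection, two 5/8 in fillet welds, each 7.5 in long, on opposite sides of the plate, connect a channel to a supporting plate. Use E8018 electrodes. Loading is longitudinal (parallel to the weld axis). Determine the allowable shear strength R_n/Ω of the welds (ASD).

E80XX → F_EXX = 80 ksi.
Effective throat t_e = 0.707 × 0.625 = 0.4419 in.
Total length L = 15 in; A_we = 0.4419 × 15 = 6.628 in².
F_nw = 0.6 F_EXX = 0.6 × 80 = 48 ksi.
R_n = 48 × 6.628 = 318.1 kip; R_n/Ω = 318.1/2.0 = 159.1 kip.

R_n/Ω ≈ 159 kip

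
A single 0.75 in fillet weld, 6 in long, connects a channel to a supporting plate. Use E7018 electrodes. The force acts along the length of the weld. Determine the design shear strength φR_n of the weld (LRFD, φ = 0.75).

φR_n ≈ 100 kip

E70XX → F_EXX = 70 ksi.
Effective throat t_e = 0.707 × 0.75 = 0.5302 in.
Total length L = 6 in; A_we = 0.5302 × 6 = 3.181 in².
F_nw = 0.6 F_EXX = 0.6 × 70 = 42 ksi.
φR_n = 0.75 × 42 × 3.181 = 100.2 kip.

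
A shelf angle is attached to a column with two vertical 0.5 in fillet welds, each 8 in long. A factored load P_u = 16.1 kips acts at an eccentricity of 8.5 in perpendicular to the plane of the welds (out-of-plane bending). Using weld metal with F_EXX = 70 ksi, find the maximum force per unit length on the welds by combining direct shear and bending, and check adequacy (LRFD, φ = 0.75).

L_w = 2 × 8 = 16 in; section modulus (unit throat) S = 2 × L²/6 = 21.33 in².
Direct shear f_v = P/L_w = 16.1/16 = 1.006 kip/in.
Moment M = P × e = 16.1 × 8.5 = 136.85 kip·in; bending f_b = M/S = 6.415 kip/in.
f_max = √(f_v² + f_b²) = √(1.006² + 6.415²) = 6.493 kip/in.
φr_n = 0.75 × 0.6 × 70 × (0.707 × 0.5) = 11.14 kip/in → adequate.

f_max ≈ 6.49 kip/in; adequate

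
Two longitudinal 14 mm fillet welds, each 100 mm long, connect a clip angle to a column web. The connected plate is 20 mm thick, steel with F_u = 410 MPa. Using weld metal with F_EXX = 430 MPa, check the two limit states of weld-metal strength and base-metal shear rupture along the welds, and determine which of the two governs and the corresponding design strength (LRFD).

t_e = 0.707 × 14 = 9.898 mm; L = 200 mm.
Weld metal: φR_n = 0.75 × 0.6 × 430 × 9.898 × 200 × 10⁻³ = 383.1 kN.
Base metal (shear rupture): φR_n = 0.75 × 0.6 × 410 × 20 × 200 × 10⁻³ = 738 kN.
Governing: weld metal.

φR_n ≈ 383 kN (weld metal governs)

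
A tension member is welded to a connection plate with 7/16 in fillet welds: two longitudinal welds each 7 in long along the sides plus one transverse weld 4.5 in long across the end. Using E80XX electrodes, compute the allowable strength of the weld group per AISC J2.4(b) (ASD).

E80XX → F_EXX = 80 ksi.
t_e = 0.707 × 0.4375 = 0.3093 in.
R_nwl = 0.6 × 80 × 0.3093 × 14 = 207.9 kip (longitudinal, 2 welds).
R_nwt = 0.6 × 80 × 0.3093 × 4.5 = 66.81 kip (transverse, base value).
(i) R_nwl + R_nwt = 274.7 kip; (ii) 0.85 R_nwl + 1.5 R_nwt = 276.9 kip.
R_n = max = 276.9 kip [governs: (ii)]; R_n/Ω = 138.4 kip.

R_n/Ω ≈ 138 kip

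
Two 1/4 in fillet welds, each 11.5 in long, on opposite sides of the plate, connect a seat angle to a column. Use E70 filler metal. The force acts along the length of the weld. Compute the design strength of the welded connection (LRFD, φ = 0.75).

φR_n ≈ 128 kip

E70XX → F_EXX = 70 ksi.
Effective throat t_e = 0.707 × 0.25 = 0.1767 in.
Total length L = 23 in; A_we = 0.1767 × 23 = 4.065 in².
F_nw = 0.6 F_EXX = 0.6 × 70 = 42 ksi.
φR_n = 0.75 × 42 × 4.065 = 128.1 kip.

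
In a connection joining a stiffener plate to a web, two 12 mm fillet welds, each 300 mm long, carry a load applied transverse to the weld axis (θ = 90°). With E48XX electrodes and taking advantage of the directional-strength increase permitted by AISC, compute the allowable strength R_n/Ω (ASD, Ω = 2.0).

E48XX → F_EXX = 480 MPa.
t_e = 0.707 × 12 = 8.484 mm; A_we = 8.484 × 600 = 5090 mm².
Directional factor: 1.0 + 0.5 sin^1.5(90°) = 1.5.
F_nw = 0.6 × 480 × 1.5 = 432 MPa.
R_n/Ω = (432 × 5090) / 2.0 × 10⁻³ = 1100 kN.

R_n/Ω ≈ 1100 kN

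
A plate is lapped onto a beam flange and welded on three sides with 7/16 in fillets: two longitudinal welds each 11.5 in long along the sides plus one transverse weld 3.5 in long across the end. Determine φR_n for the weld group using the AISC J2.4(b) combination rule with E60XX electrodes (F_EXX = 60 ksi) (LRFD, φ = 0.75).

t_e = 0.707 × 0.4375 = 0.3093 in.
R_nwl = 0.6 × 60 × 0.3093 × 23 = 256.1 kip (longitudinal, 2 welds).
R_nwt = 0.6 × 60 × 0.3093 × 3.5 = 38.97 kip (transverse, base value).
(i) R_nwl + R_nwt = 295.1 kip; (ii) 0.85 R_nwl + 1.5 R_nwt = 276.2 kip.
R_n = max = 295.1 kip [governs: (i)]; φR_n = 221.3 kip.

φR_n ≈ 221 kip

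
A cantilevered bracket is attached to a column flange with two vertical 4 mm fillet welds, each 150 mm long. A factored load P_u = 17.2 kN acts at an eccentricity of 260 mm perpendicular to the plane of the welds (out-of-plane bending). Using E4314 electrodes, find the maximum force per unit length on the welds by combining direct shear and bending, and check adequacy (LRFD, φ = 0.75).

E43XX → F_EXX = 430 MPa.
L_w = 2 × 150 = 300 mm; section modulus (unit throat) S = 2 × L²/6 = 7500 mm².
Direct shear f_v = P/L_w = 17.2×10³/300 = 57.33 N/mm.
Moment M = P × e = 17.2×10³ × 260 = 4472000 N·mm; bending f_b = M/S = 596.3 N/mm.
f_max = √(f_v² + f_b²) = √(57.33² + 596.3²) = 599 N/mm.
φr_n = 0.75 × 0.6 × 430 × (0.707 × 4) = 547.2 N/mm → NOT adequate.

f_max ≈ 599 N/mm; NOT adequate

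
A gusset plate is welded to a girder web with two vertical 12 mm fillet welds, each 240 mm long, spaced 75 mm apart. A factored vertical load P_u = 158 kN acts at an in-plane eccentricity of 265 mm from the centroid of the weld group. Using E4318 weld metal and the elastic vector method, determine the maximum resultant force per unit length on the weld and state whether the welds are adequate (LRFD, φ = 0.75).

E43XX → F_EXX = 430 MPa.
Total weld length L_w = 480 mm. Treat welds as unit-width lines.
Polar moment about centroid: J = 2[d³/12 + d(b/2)²] = 2[240³/12 + 240×37.5²] = 2979000 mm³.
Direct shear f_v = P/L_w = 158×10³ / 480 = 329.2 N/mm (vertical).
Torsion M = P·e = 158×10³ × 265 = 41870000 N·mm.
Critical point at (x, y) = (37.5, 120) from centroid. f_tx = M·y/J = 1687 N/mm; f_ty = M·x/J = 527.1 N/mm.
Resultant f_max = √[f_tx² + (f_v + f_ty)²] = √[1687² + (329.2 + 527.1)²] = 1892 N/mm.
Capacity per unit length: φr_n = 0.75 × 0.6 × 430 × (0.707 × 12) = 1642 N/mm.
1892 > 1642 → NOT adequate.

f_max ≈ 1890 N/mm; NOT adequate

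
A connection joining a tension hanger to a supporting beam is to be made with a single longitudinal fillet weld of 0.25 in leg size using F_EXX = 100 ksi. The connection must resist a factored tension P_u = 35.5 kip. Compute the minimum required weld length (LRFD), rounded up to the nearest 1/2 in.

L = 4.5 in

Throat t_e = 0.707 × 0.25 = 0.1767 in.
φr_n = 0.75 × 0.6 × 100 × 0.1767 = 7.954 kip/in.
L_req = P_u / φr_n = 35.5 / 7.954 = 4.463 in total.
Round up → use L = 4.5 in.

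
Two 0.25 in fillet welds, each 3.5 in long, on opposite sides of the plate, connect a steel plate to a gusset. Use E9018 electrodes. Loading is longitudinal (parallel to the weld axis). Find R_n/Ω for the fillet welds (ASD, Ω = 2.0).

R_n/Ω ≈ 33.4 kip

E90XX → F_EXX = 90 ksi.
Effective throat t_e = 0.707 × 0.25 = 0.1767 in.
Total length L = 7 in; A_we = 0.1767 × 7 = 1.237 in².
F_nw = 0.6 F_EXX = 0.6 × 90 = 54 ksi.
R_n = 54 × 1.237 = 66.81 kip; R_n/Ω = 66.81/2.0 = 33.41 kip.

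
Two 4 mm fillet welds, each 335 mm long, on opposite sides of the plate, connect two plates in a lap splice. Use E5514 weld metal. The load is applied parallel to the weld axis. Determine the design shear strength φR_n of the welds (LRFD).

φR_n ≈ 469 kN

E55XX → F_EXX = 550 MPa.
Effective throat t_e = 0.707 × 4 = 2.828 mm.
Total length L = 670 mm; A_we = 2.828 × 670 = 1895 mm².
F_nw = 0.6 F_EXX = 0.6 × 550 = 330 MPa.
φR_n = 0.75 × 330 × 1895 × 10⁻³ = 469 kN.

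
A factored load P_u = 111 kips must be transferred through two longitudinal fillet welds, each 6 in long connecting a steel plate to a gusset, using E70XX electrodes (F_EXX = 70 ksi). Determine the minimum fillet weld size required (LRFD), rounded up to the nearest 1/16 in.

Total weld length L = 12 in.
Required throat t_e = P_u / (φ × 0.6 F_EXX × L) = 111 / (0.75 × 0.6 × 70 × 12) = 0.2937 in.
Required leg w = t_e / 0.707 = 0.4153 in → use 7/16 in.

w = 7/16 in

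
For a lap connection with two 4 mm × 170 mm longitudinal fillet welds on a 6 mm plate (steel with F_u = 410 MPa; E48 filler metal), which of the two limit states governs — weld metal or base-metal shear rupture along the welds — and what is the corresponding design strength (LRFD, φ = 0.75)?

φR_n ≈ 208 kN (weld metal governs)

E48XX → F_EXX = 480 MPa.
t_e = 0.707 × 4 = 2.828 mm; L = 340 mm.
Weld metal: φR_n = 0.75 × 0.6 × 480 × 2.828 × 340 × 10⁻³ = 207.7 kN.
Base metal (shear rupture): φR_n = 0.75 × 0.6 × 410 × 6 × 340 × 10⁻³ = 376.4 kN.
Governing: weld metal.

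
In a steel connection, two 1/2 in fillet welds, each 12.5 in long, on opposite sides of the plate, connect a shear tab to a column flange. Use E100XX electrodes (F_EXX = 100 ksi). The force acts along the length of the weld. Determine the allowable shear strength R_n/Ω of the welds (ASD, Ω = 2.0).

R_n/Ω ≈ 265 kip

Effective throat t_e = 0.707 × 0.5 = 0.3535 in.
Total length L = 25 in; A_we = 0.3535 × 25 = 8.838 in².
F_nw = 0.6 F_EXX = 0.6 × 100 = 60 ksi.
R_n = 60 × 8.838 = 530.2 kip; R_n/Ω = 530.2/2.0 = 265.1 kip.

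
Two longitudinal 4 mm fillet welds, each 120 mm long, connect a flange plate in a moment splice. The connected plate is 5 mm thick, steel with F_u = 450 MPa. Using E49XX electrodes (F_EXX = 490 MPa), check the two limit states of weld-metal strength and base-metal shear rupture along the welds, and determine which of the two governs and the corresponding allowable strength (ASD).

t_e = 0.707 × 4 = 2.828 mm; L = 240 mm.
Weld metal: R_n/Ω = (1/2.0) × 0.6 × 490 × 2.828 × 240 × 10⁻³ = 99.77 kN.
Base metal (shear rupture): R_n/Ω = (1/2.0) × 0.6 × 450 × 5 × 240 × 10⁻³ = 162 kN.
Governing: weld metal.

R_n/Ω ≈ 99.8 kN (weld metal governs)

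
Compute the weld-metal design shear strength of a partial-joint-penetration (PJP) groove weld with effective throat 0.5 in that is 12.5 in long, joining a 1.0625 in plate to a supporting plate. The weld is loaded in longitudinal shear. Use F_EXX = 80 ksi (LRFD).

φR_n ≈ 225 kips

Effective throat (given) t_e = 0.5 in.
A_we = 0.5 × 12.5 = 6.25 in².
F_nw = 0.6 F_EXX = 48 ksi.
φR_n = 0.75 × 48 × 6.25 = 225 kips.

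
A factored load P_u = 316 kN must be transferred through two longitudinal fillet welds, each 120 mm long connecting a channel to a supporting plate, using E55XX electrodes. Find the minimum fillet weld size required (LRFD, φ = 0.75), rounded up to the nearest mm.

w = 8 mm

E55XX → F_EXX = 550 MPa.
Total weld length L = 240 mm.
Required throat t_e = P_u / (φ × 0.6 F_EXX × L) = 316 / (0.75 × 0.6 × 550 × 240 × 10⁻³) = 5.32 mm.
Required leg w = t_e / 0.707 = 7.525 mm → use 8 mm.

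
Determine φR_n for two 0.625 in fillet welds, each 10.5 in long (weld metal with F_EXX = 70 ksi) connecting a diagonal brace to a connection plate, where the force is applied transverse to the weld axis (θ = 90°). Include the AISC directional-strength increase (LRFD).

t_e = 0.707 × 0.625 = 0.4419 in; A_we = 0.4419 × 21 = 9.279 in².
Directional factor: 1.0 + 0.5 sin^1.5(90°) = 1.5.
F_nw = 0.6 × 70 × 1.5 = 63 ksi.
φR_n = 0.75 × 63 × 9.279 = 438.5 kips.

φR_n ≈ 438 kips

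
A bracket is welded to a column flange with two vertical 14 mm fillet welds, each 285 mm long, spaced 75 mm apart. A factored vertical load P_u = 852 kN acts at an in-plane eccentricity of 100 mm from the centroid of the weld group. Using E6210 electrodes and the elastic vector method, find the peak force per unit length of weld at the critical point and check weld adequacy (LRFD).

f_max ≈ 3400 N/mm; NOT adequate

E62XX → F_EXX = 620 MPa.
Total weld length L_w = 570 mm. Treat welds as unit-width lines.
Polar moment about centroid: J = 2[d³/12 + d(b/2)²] = 2[285³/12 + 285×37.5²] = 4660000 mm³.
Direct shear f_v = P/L_w = 852×10³ / 570 = 1495 N/mm (vertical).
Torsion M = P·e = 852×10³ × 100 = 85200000 N·mm.
Critical point at (x, y) = (37.5, 142.5) from centroid. f_tx = M·y/J = 2606 N/mm; f_ty = M·x/J = 685.7 N/mm.
Resultant f_max = √[f_tx² + (f_v + f_ty)²] = √[2606² + (1495 + 685.7)²] = 3397 N/mm.
Capacity per unit length: φr_n = 0.75 × 0.6 × 620 × (0.707 × 14) = 2762 N/mm.
3397 > 2762 → NOT adequate.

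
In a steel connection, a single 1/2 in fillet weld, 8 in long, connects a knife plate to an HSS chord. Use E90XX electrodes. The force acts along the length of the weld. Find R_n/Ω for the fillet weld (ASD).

R_n/Ω ≈ 76.4 kips

E90XX → F_EXX = 90 ksi.
Effective throat t_e = 0.707 × 0.5 = 0.3535 in.
Total length L = 8 in; A_we = 0.3535 × 8 = 2.828 in².
F_nw = 0.6 F_EXX = 0.6 × 90 = 54 ksi.
R_n = 54 × 2.828 = 152.7 kips; R_n/Ω = 152.7/2.0 = 76.36 kips.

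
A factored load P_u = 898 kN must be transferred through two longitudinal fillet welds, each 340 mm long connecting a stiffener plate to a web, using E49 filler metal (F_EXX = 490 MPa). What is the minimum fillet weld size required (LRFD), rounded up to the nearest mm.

Total weld length L = 680 mm.
Required throat t_e = P_u / (φ × 0.6 F_EXX × L) = 898 / (0.75 × 0.6 × 490 × 680 × 10⁻³) = 5.989 mm.
Required leg w = t_e / 0.707 = 8.471 mm → use 9 mm.

w = 9 mm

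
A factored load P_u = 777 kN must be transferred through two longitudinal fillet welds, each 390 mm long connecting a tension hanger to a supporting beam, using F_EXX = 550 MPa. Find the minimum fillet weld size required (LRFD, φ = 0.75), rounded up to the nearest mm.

Total weld length L = 780 mm.
Required throat t_e = P_u / (φ × 0.6 F_EXX × L) = 777 / (0.75 × 0.6 × 550 × 780 × 10⁻³) = 4.025 mm.
Required leg w = t_e / 0.707 = 5.693 mm → use 6 mm.

w = 6 mm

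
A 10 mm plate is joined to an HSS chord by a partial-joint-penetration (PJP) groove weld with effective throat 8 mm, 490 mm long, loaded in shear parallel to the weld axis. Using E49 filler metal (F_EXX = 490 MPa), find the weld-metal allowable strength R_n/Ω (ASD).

R_n/Ω ≈ 576 kN

Effective throat (given) t_e = 8 mm.
A_we = 8 × 490 = 3920 mm².
F_nw = 0.6 F_EXX = 294 MPa.
R_n/Ω = (294 × 3920) / 2.0 × 10⁻³ = 576.2 kN.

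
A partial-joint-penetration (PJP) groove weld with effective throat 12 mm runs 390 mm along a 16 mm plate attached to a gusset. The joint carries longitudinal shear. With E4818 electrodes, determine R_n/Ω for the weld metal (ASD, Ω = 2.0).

R_n/Ω ≈ 674 kN

E48XX → F_EXX = 480 MPa.
Effective throat (given) t_e = 12 mm.
A_we = 12 × 390 = 4680 mm².
F_nw = 0.6 F_EXX = 288 MPa.
R_n/Ω = (288 × 4680) / 2.0 × 10⁻³ = 673.9 kN.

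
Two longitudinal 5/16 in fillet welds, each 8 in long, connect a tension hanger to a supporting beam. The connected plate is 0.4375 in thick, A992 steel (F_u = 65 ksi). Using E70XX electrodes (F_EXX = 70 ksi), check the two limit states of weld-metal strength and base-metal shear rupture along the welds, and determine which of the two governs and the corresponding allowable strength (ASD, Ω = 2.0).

R_n/Ω ≈ 74.2 kips (weld metal governs)

t_e = 0.707 × 0.3125 = 0.2209 in; L = 16 in.
Weld metal: R_n/Ω = (1/2.0) × 0.6 × 70 × 0.2209 × 16 = 74.23 kips.
Base metal (shear rupture): R_n/Ω = (1/2.0) × 0.6 × 65 × 0.4375 × 16 = 136.5 kips.
Governing: weld metal.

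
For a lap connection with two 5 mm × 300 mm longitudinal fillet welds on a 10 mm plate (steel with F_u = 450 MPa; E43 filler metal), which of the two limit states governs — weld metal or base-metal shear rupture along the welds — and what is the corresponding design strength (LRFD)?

φR_n ≈ 410 kN (weld metal governs)

E43XX → F_EXX = 430 MPa.
t_e = 0.707 × 5 = 3.535 mm; L = 600 mm.
Weld metal: φR_n = 0.75 × 0.6 × 430 × 3.535 × 600 × 10⁻³ = 410.4 kN.
Base metal (shear rupture): φR_n = 0.75 × 0.6 × 450 × 10 × 600 × 10⁻³ = 1215 kN.
Governing: weld metal.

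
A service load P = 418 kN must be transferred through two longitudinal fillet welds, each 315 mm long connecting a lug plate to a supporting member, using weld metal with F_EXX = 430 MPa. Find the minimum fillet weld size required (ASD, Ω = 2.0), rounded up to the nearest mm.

Total weld length L = 630 mm.
Required throat t_e = P × Ω / (0.6 F_EXX × L) = 418 × 2.0 / (0.6 × 430 × 630 × 10⁻³) = 5.143 mm.
Required leg w = t_e / 0.707 = 7.275 mm → use 8 mm.

w = 8 mm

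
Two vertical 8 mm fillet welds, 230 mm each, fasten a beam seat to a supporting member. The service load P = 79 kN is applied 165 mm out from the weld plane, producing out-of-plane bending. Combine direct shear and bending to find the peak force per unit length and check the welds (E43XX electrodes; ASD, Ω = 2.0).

f_max ≈ 759 N/mm; NOT adequate

E43XX → F_EXX = 430 MPa.
L_w = 2 × 230 = 460 mm; section modulus (unit throat) S = 2 × L²/6 = 17630 mm².
Direct shear f_v = P/L_w = 79×10³/460 = 171.7 N/mm.
Moment M = P × e = 79×10³ × 165 = 13035000 N·mm; bending f_b = M/S = 739.2 N/mm.
f_max = √(f_v² + f_b²) = √(171.7² + 739.2²) = 758.9 N/mm.
r_n/Ω = (1/2.0) × 0.6 × 430 × (0.707 × 8) = 729.6 N/mm → NOT adequate.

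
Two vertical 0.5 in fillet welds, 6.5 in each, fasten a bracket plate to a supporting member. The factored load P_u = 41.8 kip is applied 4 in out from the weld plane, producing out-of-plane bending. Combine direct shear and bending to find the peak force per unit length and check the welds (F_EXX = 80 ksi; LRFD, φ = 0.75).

f_max ≈ 12.3 kip/in; adequate

L_w = 2 × 6.5 = 13 in; section modulus (unit throat) S = 2 × L²/6 = 14.08 in².
Direct shear f_v = P/L_w = 41.8/13 = 3.215 kip/in.
Moment M = P × e = 41.8 × 4 = 167.2 kip·in; bending f_b = M/S = 11.87 kip/in.
f_max = √(f_v² + f_b²) = √(3.215² + 11.87²) = 12.3 kip/in.
φr_n = 0.75 × 0.6 × 80 × (0.707 × 0.5) = 12.73 kip/in → adequate.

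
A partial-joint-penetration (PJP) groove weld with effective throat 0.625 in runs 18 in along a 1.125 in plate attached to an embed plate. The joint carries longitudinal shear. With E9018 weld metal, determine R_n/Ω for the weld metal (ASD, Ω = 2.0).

E90XX → F_EXX = 90 ksi.
Effective throat (given) t_e = 0.625 in.
A_we = 0.625 × 18 = 11.25 in².
F_nw = 0.6 F_EXX = 54 ksi.
R_n/Ω = (54 × 11.25) / 2.0 = 303.8 kip.

R_n/Ω ≈ 304 kip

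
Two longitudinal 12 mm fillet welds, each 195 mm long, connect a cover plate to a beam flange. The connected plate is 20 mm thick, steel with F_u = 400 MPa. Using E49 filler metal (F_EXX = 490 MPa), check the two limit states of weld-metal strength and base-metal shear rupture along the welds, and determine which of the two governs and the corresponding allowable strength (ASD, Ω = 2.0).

t_e = 0.707 × 12 = 8.484 mm; L = 390 mm.
Weld metal: R_n/Ω = (1/2.0) × 0.6 × 490 × 8.484 × 390 × 10⁻³ = 486.4 kN.
Base metal (shear rupture): R_n/Ω = (1/2.0) × 0.6 × 400 × 20 × 390 × 10⁻³ = 936 kN.
Governing: weld metal.

R_n/Ω ≈ 486 kN (weld metal governs)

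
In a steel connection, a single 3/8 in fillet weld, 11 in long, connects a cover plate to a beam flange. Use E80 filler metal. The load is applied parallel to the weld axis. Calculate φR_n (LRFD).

φR_n ≈ 105 kip

E80XX → F_EXX = 80 ksi.
Effective throat t_e = 0.707 × 0.375 = 0.2651 in.
Total length L = 11 in; A_we = 0.2651 × 11 = 2.916 in².
F_nw = 0.6 F_EXX = 0.6 × 80 = 48 ksi.
φR_n = 0.75 × 48 × 2.916 = 105 kip.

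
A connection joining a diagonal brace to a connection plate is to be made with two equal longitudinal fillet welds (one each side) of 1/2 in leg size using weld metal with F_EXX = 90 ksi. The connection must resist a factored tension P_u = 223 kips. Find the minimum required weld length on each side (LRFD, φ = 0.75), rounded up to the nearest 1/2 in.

L = 8 in on each side

Throat t_e = 0.707 × 0.5 = 0.3535 in.
φr_n = 0.75 × 0.6 × 90 × 0.3535 = 14.32 kips/in.
L_req = P_u / φr_n = 223 / 14.32 = 15.58 in total.
Per side: 15.58 / 2 = 7.788 in.
Round up → use L = 8 in on each side.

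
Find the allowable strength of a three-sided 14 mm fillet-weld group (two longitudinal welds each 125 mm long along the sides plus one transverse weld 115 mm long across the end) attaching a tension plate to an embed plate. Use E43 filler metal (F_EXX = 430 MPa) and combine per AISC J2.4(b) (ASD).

R_n/Ω ≈ 492 kN

t_e = 0.707 × 14 = 9.898 mm.
R_nwl = 0.6 × 430 × 9.898 × 250 × 10⁻³ = 638.4 kN (longitudinal, 2 welds).
R_nwt = 0.6 × 430 × 9.898 × 115 × 10⁻³ = 293.7 kN (transverse, base value).
(i) R_nwl + R_nwt = 932.1 kN; (ii) 0.85 R_nwl + 1.5 R_nwt = 983.2 kN.
R_n = max = 983.2 kN [governs: (ii)]; R_n/Ω = 491.6 kN.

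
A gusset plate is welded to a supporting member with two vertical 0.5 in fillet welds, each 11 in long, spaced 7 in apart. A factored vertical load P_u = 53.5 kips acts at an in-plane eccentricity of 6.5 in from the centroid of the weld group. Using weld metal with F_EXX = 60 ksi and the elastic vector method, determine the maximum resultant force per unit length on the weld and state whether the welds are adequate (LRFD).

Total weld length L_w = 22 in. Treat welds as unit-width lines.
Polar moment about centroid: J = 2[d³/12 + d(b/2)²] = 2[11³/12 + 11×3.5²] = 491.3 in³.
Direct shear f_v = P/L_w = 53.5 / 22 = 2.432 kip/in (vertical).
Torsion M = P·e = 53.5 × 6.5 = 347.75 kip·in.
Critical point at (x, y) = (3.5, 5.5) from centroid. f_tx = M·y/J = 3.893 kip/in; f_ty = M·x/J = 2.477 kip/in.
Resultant f_max = √[f_tx² + (f_v + f_ty)²] = √[3.893² + (2.432 + 2.477)²] = 6.265 kip/in.
Capacity per unit length: φr_n = 0.75 × 0.6 × 60 × (0.707 × 0.5) = 9.544 kip/in.
6.265 ≤ 9.544 → adequate.

f_max ≈ 6.27 kip/in; adequate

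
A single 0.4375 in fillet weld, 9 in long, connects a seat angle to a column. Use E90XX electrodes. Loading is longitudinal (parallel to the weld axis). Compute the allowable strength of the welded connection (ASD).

E90XX → F_EXX = 90 ksi.
Effective throat t_e = 0.707 × 0.4375 = 0.3093 in.
Total length L = 9 in; A_we = 0.3093 × 9 = 2.784 in².
F_nw = 0.6 F_EXX = 0.6 × 90 = 54 ksi.
R_n = 54 × 2.784 = 150.3 kips; R_n/Ω = 150.3/2.0 = 75.16 kips.

R_n/Ω ≈ 75.2 kips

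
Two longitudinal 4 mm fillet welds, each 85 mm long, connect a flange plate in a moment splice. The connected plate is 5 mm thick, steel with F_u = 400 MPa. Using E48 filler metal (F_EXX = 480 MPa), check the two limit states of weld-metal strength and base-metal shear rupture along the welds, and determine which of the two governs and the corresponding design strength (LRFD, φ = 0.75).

φR_n ≈ 104 kN (weld metal governs)

t_e = 0.707 × 4 = 2.828 mm; L = 170 mm.
Weld metal: φR_n = 0.75 × 0.6 × 480 × 2.828 × 170 × 10⁻³ = 103.8 kN.
Base metal (shear rupture): φR_n = 0.75 × 0.6 × 400 × 5 × 170 × 10⁻³ = 153 kN.
Governing: weld metal.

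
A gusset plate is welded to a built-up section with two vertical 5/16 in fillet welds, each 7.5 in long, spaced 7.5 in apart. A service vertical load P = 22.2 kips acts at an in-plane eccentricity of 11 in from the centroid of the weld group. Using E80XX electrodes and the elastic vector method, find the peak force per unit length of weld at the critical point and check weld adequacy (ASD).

E80XX → F_EXX = 80 ksi.
Total weld length L_w = 15 in. Treat welds as unit-width lines.
Polar moment about centroid: J = 2[d³/12 + d(b/2)²] = 2[7.5³/12 + 7.5×3.75²] = 281.2 in³.
Direct shear f_v = P/L_w = 22.2 / 15 = 1.48 kip/in (vertical).
Torsion M = P·e = 22.2 × 11 = 244.2 kip·in.
Critical point at (x, y) = (3.75, 3.75) from centroid. f_tx = M·y/J = 3.256 kip/in; f_ty = M·x/J = 3.256 kip/in.
Resultant f_max = √[f_tx² + (f_v + f_ty)²] = √[3.256² + (1.48 + 3.256)²] = 5.747 kip/in.
Capacity per unit length: r_n/Ω = (1/2.0) × 0.6 × 80 × (0.707 × 0.3125) = 5.302 kip/in.
5.747 > 5.302 → NOT adequate.

f_max ≈ 5.75 kip/in; NOT adequate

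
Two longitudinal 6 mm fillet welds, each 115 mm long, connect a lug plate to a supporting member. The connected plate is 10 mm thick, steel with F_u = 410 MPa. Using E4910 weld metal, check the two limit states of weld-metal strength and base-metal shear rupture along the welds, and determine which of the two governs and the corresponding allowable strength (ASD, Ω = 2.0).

E49XX → F_EXX = 490 MPa.
t_e = 0.707 × 6 = 4.242 mm; L = 230 mm.
Weld metal: R_n/Ω = (1/2.0) × 0.6 × 490 × 4.242 × 230 × 10⁻³ = 143.4 kN.
Base metal (shear rupture): R_n/Ω = (1/2.0) × 0.6 × 410 × 10 × 230 × 10⁻³ = 282.9 kN.
Governing: weld metal.

R_n/Ω ≈ 143 kN (weld metal governs)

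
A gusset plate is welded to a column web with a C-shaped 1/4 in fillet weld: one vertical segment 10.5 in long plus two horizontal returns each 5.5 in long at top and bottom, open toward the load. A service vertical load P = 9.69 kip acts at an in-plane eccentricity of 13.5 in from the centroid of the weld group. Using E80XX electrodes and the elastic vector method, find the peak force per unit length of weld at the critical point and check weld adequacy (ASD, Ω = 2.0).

f_max ≈ 2.17 kip/in; adequate

E80XX → F_EXX = 80 ksi.
Total weld length L_w = 21.5 in. Treat welds as unit-width lines.
Centroid: x̄ = 2×5.5×2.75 / 21.5 = 1.407 in from the vertical weld.
Polar moment about centroid: J = I_x + I_y = [10.5³/12 + 2×5.5×5.25²] + [10.5×1.407² + 2(5.5³/12 + 5.5×1.343²)] = 468 in³.
Direct shear f_v = P/L_w = 9.69 / 21.5 = 0.4507 kip/in (vertical).
Torsion M = P·e = 9.69 × 13.5 = 130.81 kip·in.
Critical point at (x, y) = (4.093, 5.25) from centroid. f_tx = M·y/J = 1.467 kip/in; f_ty = M·x/J = 1.144 kip/in.
Resultant f_max = √[f_tx² + (f_v + f_ty)²] = √[1.467² + (0.4507 + 1.144)²] = 2.167 kip/in.
Capacity per unit length: r_n/Ω = (1/2.0) × 0.6 × 80 × (0.707 × 0.25) = 4.242 kip/in.
2.167 ≤ 4.242 → adequate.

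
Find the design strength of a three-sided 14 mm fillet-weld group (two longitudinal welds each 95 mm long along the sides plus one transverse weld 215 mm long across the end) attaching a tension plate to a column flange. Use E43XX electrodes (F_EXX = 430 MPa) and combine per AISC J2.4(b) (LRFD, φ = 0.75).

φR_n ≈ 927 kN

t_e = 0.707 × 14 = 9.898 mm.
R_nwl = 0.6 × 430 × 9.898 × 190 × 10⁻³ = 485.2 kN (longitudinal, 2 welds).
R_nwt = 0.6 × 430 × 9.898 × 215 × 10⁻³ = 549 kN (transverse, base value).
(i) R_nwl + R_nwt = 1034 kN; (ii) 0.85 R_nwl + 1.5 R_nwt = 1236 kN.
R_n = max = 1236 kN [governs: (ii)]; φR_n = 927 kN.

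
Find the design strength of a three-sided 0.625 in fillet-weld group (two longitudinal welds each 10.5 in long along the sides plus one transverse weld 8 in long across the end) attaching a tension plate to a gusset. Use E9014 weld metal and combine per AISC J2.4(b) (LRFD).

E90XX → F_EXX = 90 ksi.
t_e = 0.707 × 0.625 = 0.4419 in.
R_nwl = 0.6 × 90 × 0.4419 × 21 = 501.1 kip (longitudinal, 2 welds).
R_nwt = 0.6 × 90 × 0.4419 × 8 = 190.9 kip (transverse, base value).
(i) R_nwl + R_nwt = 692 kip; (ii) 0.85 R_nwl + 1.5 R_nwt = 712.3 kip.
R_n = max = 712.3 kip [governs: (ii)]; φR_n = 534.2 kip.

φR_n ≈ 534 kip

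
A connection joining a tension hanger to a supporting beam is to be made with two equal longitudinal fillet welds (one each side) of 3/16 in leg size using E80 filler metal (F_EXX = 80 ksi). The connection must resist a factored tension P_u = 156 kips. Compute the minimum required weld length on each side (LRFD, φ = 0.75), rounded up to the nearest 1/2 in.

Throat t_e = 0.707 × 0.1875 = 0.1326 in.
φr_n = 0.75 × 0.6 × 80 × 0.1326 = 4.772 kips/in.
L_req = P_u / φr_n = 156 / 4.772 = 32.69 in total.
Per side: 32.69 / 2 = 16.34 in.
Round up → use L = 16.5 in on each side.

L = 16.5 in on each side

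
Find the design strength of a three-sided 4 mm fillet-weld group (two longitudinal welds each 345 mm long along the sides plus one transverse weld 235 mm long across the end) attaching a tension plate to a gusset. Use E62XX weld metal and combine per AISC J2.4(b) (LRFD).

φR_n ≈ 741 kN

E62XX → F_EXX = 620 MPa.
t_e = 0.707 × 4 = 2.828 mm.
R_nwl = 0.6 × 620 × 2.828 × 690 × 10⁻³ = 725.9 kN (longitudinal, 2 welds).
R_nwt = 0.6 × 620 × 2.828 × 235 × 10⁻³ = 247.2 kN (transverse, base value).
(i) R_nwl + R_nwt = 973.1 kN; (ii) 0.85 R_nwl + 1.5 R_nwt = 987.8 kN.
R_n = max = 987.8 kN [governs: (ii)]; φR_n = 740.9 kN.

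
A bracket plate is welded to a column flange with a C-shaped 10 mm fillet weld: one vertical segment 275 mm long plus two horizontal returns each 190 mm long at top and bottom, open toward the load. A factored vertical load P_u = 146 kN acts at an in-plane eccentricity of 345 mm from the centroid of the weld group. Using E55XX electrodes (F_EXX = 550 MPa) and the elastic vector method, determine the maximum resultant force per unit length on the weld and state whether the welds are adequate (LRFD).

f_max ≈ 1010 N/mm; adequate

Total weld length L_w = 655 mm. Treat welds as unit-width lines.
Centroid: x̄ = 2×190×95 / 655 = 55.11 mm from the vertical weld.
Polar moment about centroid: J = I_x + I_y = [275³/12 + 2×190×137.5²] + [275×55.11² + 2(190³/12 + 190×39.89²)] = 11500000 mm³.
Direct shear f_v = P/L_w = 146×10³ / 655 = 222.9 N/mm (vertical).
Torsion M = P·e = 146×10³ × 345 = 50370000 N·mm.
Critical point at (x, y) = (134.9, 137.5) from centroid. f_tx = M·y/J = 602.2 N/mm; f_ty = M·x/J = 590.8 N/mm.
Resultant f_max = √[f_tx² + (f_v + f_ty)²] = √[602.2² + (222.9 + 590.8)²] = 1012 N/mm.
Capacity per unit length: φr_n = 0.75 × 0.6 × 550 × (0.707 × 10) = 1750 N/mm.
1012 ≤ 1750 → adequate.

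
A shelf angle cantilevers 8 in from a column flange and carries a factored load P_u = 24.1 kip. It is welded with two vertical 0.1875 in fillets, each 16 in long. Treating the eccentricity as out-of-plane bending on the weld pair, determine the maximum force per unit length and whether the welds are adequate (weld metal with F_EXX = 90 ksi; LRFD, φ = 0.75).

f_max ≈ 2.38 kip/in; adequate

L_w = 2 × 16 = 32 in; section modulus (unit throat) S = 2 × L²/6 = 85.33 in².
Direct shear f_v = P/L_w = 24.1/32 = 0.7531 kip/in.
Moment M = P × e = 24.1 × 8 = 192.8 kip·in; bending f_b = M/S = 2.259 kip/in.
f_max = √(f_v² + f_b²) = √(0.7531² + 2.259²) = 2.382 kip/in.
φr_n = 0.75 × 0.6 × 90 × (0.707 × 0.1875) = 5.369 kip/in → adequate.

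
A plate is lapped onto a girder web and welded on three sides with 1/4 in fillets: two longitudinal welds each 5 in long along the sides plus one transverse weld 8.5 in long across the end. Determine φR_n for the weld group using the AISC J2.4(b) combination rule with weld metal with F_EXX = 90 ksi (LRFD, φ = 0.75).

t_e = 0.707 × 0.25 = 0.1767 in.
R_nwl = 0.6 × 90 × 0.1767 × 10 = 95.44 kip (longitudinal, 2 welds).
R_nwt = 0.6 × 90 × 0.1767 × 8.5 = 81.13 kip (transverse, base value).
(i) R_nwl + R_nwt = 176.6 kip; (ii) 0.85 R_nwl + 1.5 R_nwt = 202.8 kip.
R_n = max = 202.8 kip [governs: (ii)]; φR_n = 152.1 kip.

φR_n ≈ 152 kip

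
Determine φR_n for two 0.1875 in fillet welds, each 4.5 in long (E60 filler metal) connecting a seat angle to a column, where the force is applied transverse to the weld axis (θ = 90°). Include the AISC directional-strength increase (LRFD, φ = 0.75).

E60XX → F_EXX = 60 ksi.
t_e = 0.707 × 0.1875 = 0.1326 in; A_we = 0.1326 × 9 = 1.193 in².
Directional factor: 1.0 + 0.5 sin^1.5(90°) = 1.5.
F_nw = 0.6 × 60 × 1.5 = 54 ksi.
φR_n = 0.75 × 54 × 1.193 = 48.32 kips.

φR_n ≈ 48.3 kips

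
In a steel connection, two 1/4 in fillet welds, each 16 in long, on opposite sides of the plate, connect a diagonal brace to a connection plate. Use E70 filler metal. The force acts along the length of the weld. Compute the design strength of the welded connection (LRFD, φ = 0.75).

φR_n ≈ 178 kips

E70XX → F_EXX = 70 ksi.
Effective throat t_e = 0.707 × 0.25 = 0.1767 in.
Total length L = 32 in; A_we = 0.1767 × 32 = 5.656 in².
F_nw = 0.6 F_EXX = 0.6 × 70 = 42 ksi.
φR_n = 0.75 × 42 × 5.656 = 178.2 kips.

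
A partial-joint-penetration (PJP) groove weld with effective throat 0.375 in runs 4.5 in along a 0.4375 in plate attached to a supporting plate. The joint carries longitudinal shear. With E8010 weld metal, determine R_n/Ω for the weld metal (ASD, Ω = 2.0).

E80XX → F_EXX = 80 ksi.
Effective throat (given) t_e = 0.375 in.
A_we = 0.375 × 4.5 = 1.688 in².
F_nw = 0.6 F_EXX = 48 ksi.
R_n/Ω = (48 × 1.688) / 2.0 = 40.5 kips.

R_n/Ω ≈ 40.5 kips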